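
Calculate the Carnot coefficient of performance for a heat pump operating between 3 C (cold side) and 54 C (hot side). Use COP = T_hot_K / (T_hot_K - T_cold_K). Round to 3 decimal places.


Convert to Kelvin:
  T_hot = 54 + 273.15 = 327.15 K
  T_cold = 3 + 273.15 = 276.15 K
Apply Carnot COP formula:
  COP = T_hot_K / (T_hot_K - T_cold_K) = 327.15 / 51.0
  COP = 6.415

6.415


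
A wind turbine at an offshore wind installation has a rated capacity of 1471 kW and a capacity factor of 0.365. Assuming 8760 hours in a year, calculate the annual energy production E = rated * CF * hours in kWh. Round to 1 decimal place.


Annual energy = rated_kW * capacity_factor * hours_per_year
Given: P_rated = 1471 kW, CF = 0.365, hours = 8760
E = 1471 * 0.365 * 8760
E = 4703375.4 kWh

4703375.4


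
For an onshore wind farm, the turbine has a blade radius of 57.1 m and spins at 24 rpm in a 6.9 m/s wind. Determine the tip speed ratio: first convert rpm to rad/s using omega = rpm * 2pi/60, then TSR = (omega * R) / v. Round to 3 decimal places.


Convert rotational speed to rad/s:
  omega = 24 * 2 * pi / 60 = 2.5133 rad/s
Compute tip speed:
  v_tip = omega * R = 2.5133 * 57.1 = 143.508 m/s
Tip speed ratio:
  TSR = v_tip / v_wind = 143.508 / 6.9 = 20.798

20.798


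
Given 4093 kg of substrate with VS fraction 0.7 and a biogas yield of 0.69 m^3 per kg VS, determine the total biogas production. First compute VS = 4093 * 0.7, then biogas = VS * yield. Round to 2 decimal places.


Compute volatile solids:
  VS = mass * VS_fraction = 4093 * 0.7 = 2865.1 kg
Calculate biogas volume:
  Biogas = VS * specific_yield = 2865.1 * 0.69
  Biogas = 1976.92 m^3

1976.92


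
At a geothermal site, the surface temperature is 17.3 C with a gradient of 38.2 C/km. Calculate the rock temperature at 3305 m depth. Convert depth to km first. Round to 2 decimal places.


Convert depth to km: 3305 / 1000 = 3.305 km
Temperature increase = gradient * depth_km = 38.2 * 3.305 = 126.25 C
Temperature at depth = T_surface + delta_T = 17.3 + 126.25
T = 143.55 C

143.55


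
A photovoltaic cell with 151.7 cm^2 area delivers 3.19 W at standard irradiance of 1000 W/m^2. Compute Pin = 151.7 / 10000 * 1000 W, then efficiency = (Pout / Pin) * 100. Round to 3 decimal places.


First compute the input power:
  Pin = area_cm2 / 10000 * G = 151.7 / 10000 * 1000 = 15.17 W
Then compute efficiency:
  Efficiency = (Pout / Pin) * 100 = (3.19 / 15.17) * 100
  Efficiency = 21.028%

21.028


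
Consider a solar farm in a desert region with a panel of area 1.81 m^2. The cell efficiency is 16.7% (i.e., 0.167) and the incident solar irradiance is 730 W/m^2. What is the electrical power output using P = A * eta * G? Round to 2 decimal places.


Use the solar power formula P = A * eta * G.
Given: A = 1.81 m^2, eta = 0.167, G = 730 W/m^2
P = 1.81 * 0.167 * 730
P = 220.66 W

220.66


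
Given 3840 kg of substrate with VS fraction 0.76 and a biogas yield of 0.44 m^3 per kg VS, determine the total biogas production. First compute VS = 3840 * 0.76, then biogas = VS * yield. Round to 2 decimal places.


Compute volatile solids:
  VS = mass * VS_fraction = 3840 * 0.76 = 2918.4 kg
Calculate biogas volume:
  Biogas = VS * specific_yield = 2918.4 * 0.44
  Biogas = 1284.10 m^3

1284.10


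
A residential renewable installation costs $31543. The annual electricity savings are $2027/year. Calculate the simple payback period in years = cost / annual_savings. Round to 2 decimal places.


Simple payback period = initial cost / annual savings
Payback = 31543 / 2027
Payback = 15.56 years

15.56


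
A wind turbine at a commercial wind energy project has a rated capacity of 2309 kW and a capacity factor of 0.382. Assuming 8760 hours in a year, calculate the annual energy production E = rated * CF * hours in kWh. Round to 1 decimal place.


Annual energy = rated_kW * capacity_factor * hours_per_year
Given: P_rated = 2309 kW, CF = 0.382, hours = 8760
E = 2309 * 0.382 * 8760
E = 7726652.9 kWh

7726652.9


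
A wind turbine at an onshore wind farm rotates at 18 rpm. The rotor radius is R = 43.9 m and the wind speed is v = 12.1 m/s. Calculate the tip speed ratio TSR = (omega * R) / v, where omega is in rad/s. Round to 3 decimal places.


Convert rotational speed to rad/s:
  omega = 18 * 2 * pi / 60 = 1.885 rad/s
Compute tip speed:
  v_tip = omega * R = 1.885 * 43.9 = 82.75 m/s
Tip speed ratio:
  TSR = v_tip / v_wind = 82.75 / 12.1 = 6.839

6.839


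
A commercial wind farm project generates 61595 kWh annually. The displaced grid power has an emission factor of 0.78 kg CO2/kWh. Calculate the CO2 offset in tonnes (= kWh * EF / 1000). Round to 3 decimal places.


CO2 offset in kg = generation * emission_factor
CO2 offset = 61595 * 0.78 = 48044.1 kg
Convert to tonnes:
  CO2 offset = 48044.1 / 1000 = 48.044 tonnes

48.044


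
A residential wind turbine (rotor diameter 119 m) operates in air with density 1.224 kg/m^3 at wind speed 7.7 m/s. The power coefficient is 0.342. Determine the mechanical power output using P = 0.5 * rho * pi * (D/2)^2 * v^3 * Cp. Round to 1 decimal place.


Step 1 -- Compute swept area:
  A = pi * (D/2)^2 = pi * (119/2)^2 = 11122.02 m^2
Step 2 -- Apply wind power equation:
  P = 0.5 * rho * A * v^3 * Cp
  v^3 = 7.7^3 = 456.533
  P = 0.5 * 1.224 * 11122.02 * 456.533 * 0.342
  P = 1062755.9 W

1062755.9


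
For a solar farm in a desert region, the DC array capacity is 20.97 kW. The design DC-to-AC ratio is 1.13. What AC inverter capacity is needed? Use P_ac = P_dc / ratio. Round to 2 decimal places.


The inverter AC capacity is determined by the DC/AC ratio.
Given: P_dc = 20.97 kW, DC/AC ratio = 1.13
P_ac = P_dc / ratio = 20.97 / 1.13
P_ac = 18.56 kW

18.56


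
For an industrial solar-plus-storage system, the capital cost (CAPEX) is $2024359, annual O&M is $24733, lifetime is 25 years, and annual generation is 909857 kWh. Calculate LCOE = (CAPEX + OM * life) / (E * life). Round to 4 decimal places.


Total cost = CAPEX + OM * lifetime = 2024359 + 24733 * 25 = 2024359 + 618325 = 2642684
Total generation = annual * lifetime = 909857 * 25 = 22746425 kWh
LCOE = 2642684 / 22746425
LCOE = 0.1162 $/kWh

0.1162


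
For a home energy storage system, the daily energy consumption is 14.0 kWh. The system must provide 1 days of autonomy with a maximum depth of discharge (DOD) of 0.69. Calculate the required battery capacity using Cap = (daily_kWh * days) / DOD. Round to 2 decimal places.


Total energy needed = daily * days = 14.0 * 1 = 14.0 kWh
Account for depth of discharge:
  Cap = total_energy / DOD = 14.0 / 0.69
  Cap = 20.29 kWh

20.29


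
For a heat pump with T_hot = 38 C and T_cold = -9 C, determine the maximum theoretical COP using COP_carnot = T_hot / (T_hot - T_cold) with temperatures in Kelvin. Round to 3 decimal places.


Convert to Kelvin:
  T_hot = 38 + 273.15 = 311.15 K
  T_cold = -9 + 273.15 = 264.15 K
Apply Carnot COP formula:
  COP = T_hot_K / (T_hot_K - T_cold_K) = 311.15 / 47.0
  COP = 6.620

6.620


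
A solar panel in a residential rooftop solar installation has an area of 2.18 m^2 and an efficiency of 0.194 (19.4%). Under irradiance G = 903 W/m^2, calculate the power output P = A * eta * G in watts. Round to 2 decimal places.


Use the solar power formula P = A * eta * G.
Given: A = 2.18 m^2, eta = 0.194, G = 903 W/m^2
P = 2.18 * 0.194 * 903
P = 381.90 W

381.90


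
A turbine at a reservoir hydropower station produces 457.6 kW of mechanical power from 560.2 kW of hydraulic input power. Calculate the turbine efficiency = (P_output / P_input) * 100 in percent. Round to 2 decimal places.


Turbine efficiency = (output power / input power) * 100
eta = (457.6 / 560.2) * 100
eta = 81.69%

81.69


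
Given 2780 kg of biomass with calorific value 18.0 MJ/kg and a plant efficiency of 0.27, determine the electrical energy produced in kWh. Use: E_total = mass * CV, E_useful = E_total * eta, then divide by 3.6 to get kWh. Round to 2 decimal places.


Total energy = mass * CV = 2780 * 18.0 = 50040.0 MJ
Useful energy = total * eta = 50040.0 * 0.27 = 13510.8 MJ
Convert to kWh: 13510.8 / 3.6
Useful energy = 3753.00 kWh

3753.00


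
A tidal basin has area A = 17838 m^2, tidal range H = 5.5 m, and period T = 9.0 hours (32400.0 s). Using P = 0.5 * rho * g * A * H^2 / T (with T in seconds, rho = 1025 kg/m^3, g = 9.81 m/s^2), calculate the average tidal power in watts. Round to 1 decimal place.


Convert period to seconds: T = 9.0 * 3600 = 32400.0 s
H^2 = 5.5^2 = 30.25
P = 0.5 * rho * g * A * H^2 / T
P = 0.5 * 1025 * 9.81 * 17838 * 30.25 / 32400.0
P = 83731.6 W

83731.6


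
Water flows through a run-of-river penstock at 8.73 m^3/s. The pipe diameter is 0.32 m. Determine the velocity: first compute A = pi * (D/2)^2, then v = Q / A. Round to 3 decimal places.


Compute pipe cross-sectional area:
  A = pi * (D/2)^2 = pi * (0.32/2)^2 = 0.0804 m^2
Calculate velocity:
  v = Q / A = 8.73 / 0.0804
  v = 108.549 m/s

108.549


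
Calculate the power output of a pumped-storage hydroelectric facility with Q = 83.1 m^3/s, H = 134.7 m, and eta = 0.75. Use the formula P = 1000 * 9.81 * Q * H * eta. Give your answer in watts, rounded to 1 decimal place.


Apply the hydropower formula P = rho * g * Q * H * eta
rho * g = 1000 * 9.81 = 9810.0
P = 9810.0 * 83.1 * 134.7 * 0.75
P = 82356691.3 W

82356691.3


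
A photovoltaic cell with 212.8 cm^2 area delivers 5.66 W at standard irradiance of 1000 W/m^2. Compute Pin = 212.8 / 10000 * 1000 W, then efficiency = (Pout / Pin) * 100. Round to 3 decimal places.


First compute the input power:
  Pin = area_cm2 / 10000 * G = 212.8 / 10000 * 1000 = 21.28 W
Then compute efficiency:
  Efficiency = (Pout / Pin) * 100 = (5.66 / 21.28) * 100
  Efficiency = 26.598%

26.598


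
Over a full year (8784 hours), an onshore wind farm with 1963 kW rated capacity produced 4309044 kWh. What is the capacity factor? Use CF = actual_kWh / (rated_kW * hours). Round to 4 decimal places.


Capacity factor = actual output / maximum possible output
Maximum possible = rated * hours = 1963 * 8784 = 17242992 kWh
CF = 4309044 / 17242992
CF = 0.2499

0.2499


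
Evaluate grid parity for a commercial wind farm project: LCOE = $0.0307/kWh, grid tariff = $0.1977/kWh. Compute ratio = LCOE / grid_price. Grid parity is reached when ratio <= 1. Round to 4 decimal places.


Compare LCOE to grid price:
  LCOE = $0.0307/kWh, Grid price = $0.1977/kWh
  Ratio = LCOE / grid_price = 0.0307 / 0.1977 = 0.1553
  Grid parity achieved (ratio <= 1)? yes

0.1553


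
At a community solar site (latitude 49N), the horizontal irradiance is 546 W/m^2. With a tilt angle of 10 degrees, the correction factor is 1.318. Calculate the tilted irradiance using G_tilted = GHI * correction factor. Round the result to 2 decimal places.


Identify the given values:
  GHI = 546 W/m^2, tilt correction factor = 1.318
Apply the formula G_tilted = GHI * factor:
  G_tilted = 546 * 1.318
  G_tilted = 719.63 W/m^2

719.63


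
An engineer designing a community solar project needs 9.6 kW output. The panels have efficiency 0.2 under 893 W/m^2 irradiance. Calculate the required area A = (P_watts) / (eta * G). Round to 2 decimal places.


Convert target power to watts: P = 9.6 * 1000 = 9600.0 W
Compute denominator: eta * G = 0.2 * 893 = 178.6
Required area A = P / (eta * G) = 9600.0 / 178.6
A = 53.75 m^2

53.75


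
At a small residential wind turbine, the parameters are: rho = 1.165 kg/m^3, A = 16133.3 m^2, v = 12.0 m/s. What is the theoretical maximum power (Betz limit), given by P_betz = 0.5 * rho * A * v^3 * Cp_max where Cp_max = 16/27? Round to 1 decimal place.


The Betz coefficient Cp_max = 16/27 = 0.5926
v^3 = 12.0^3 = 1728.0
P_betz = 0.5 * rho * A * v^3 * Cp_max
P_betz = 0.5 * 1.165 * 16133.3 * 1728.0 * 0.5926
P_betz = 9623190.8 W

9623190.8


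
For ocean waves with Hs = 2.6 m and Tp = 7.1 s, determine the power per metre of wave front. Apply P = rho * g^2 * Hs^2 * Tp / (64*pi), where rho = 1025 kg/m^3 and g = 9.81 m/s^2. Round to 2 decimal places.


Apply wave power formula:
  g^2 = 9.81^2 = 96.2361
  Hs^2 = 2.6^2 = 6.76
  Numerator = rho * g^2 * Hs^2 * Tp = 1025 * 96.2361 * 6.76 * 7.1 = 4734421.55
  Denominator = 64 * pi = 201.0619
  P = 4734421.55 / 201.0619 = 23547.08 W/m

23547.08


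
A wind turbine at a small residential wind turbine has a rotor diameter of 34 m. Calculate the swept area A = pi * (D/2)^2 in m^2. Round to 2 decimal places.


Compute the rotor radius:
  r = D / 2 = 34 / 2 = 17.0 m
Calculate swept area:
  A = pi * r^2 = pi * 17.0^2
  A = 907.92 m^2

907.92


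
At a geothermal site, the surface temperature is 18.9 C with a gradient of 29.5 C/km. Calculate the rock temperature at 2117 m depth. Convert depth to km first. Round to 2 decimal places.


Convert depth to km: 2117 / 1000 = 2.117 km
Temperature increase = gradient * depth_km = 29.5 * 2.117 = 62.45 C
Temperature at depth = T_surface + delta_T = 18.9 + 62.45
T = 81.35 C

81.35


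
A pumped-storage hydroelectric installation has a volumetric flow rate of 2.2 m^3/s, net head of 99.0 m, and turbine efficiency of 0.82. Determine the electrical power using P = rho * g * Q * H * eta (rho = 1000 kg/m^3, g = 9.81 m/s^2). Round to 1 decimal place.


Apply the hydropower formula P = rho * g * Q * H * eta
rho * g = 1000 * 9.81 = 9810.0
P = 9810.0 * 2.2 * 99.0 * 0.82
P = 1752026.8 W

1752026.8


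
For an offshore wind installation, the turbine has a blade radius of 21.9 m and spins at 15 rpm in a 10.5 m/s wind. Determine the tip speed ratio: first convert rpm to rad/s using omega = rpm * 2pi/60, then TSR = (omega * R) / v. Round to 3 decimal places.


Convert rotational speed to rad/s:
  omega = 15 * 2 * pi / 60 = 1.5708 rad/s
Compute tip speed:
  v_tip = omega * R = 1.5708 * 21.9 = 34.4 m/s
Tip speed ratio:
  TSR = v_tip / v_wind = 34.4 / 10.5 = 3.276

3.276


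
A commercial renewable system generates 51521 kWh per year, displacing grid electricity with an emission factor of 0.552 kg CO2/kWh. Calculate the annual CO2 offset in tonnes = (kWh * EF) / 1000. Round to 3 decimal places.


CO2 offset in kg = generation * emission_factor
CO2 offset = 51521 * 0.552 = 28439.59 kg
Convert to tonnes:
  CO2 offset = 28439.59 / 1000 = 28.440 tonnes

28.440


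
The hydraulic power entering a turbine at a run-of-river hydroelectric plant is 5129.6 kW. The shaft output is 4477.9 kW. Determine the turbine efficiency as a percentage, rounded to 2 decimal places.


Turbine efficiency = (output power / input power) * 100
eta = (4477.9 / 5129.6) * 100
eta = 87.30%

87.30


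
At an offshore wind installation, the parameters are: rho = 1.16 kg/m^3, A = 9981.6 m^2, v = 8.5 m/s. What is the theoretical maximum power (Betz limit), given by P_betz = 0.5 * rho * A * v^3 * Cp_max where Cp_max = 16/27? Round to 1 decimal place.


The Betz coefficient Cp_max = 16/27 = 0.5926
v^3 = 8.5^3 = 614.125
P_betz = 0.5 * rho * A * v^3 * Cp_max
P_betz = 0.5 * 1.16 * 9981.6 * 614.125 * 0.5926
P_betz = 2106886.6 W

2106886.6


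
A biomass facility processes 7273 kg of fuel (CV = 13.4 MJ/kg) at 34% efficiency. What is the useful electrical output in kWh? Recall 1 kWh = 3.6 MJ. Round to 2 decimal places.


Total energy = mass * CV = 7273 * 13.4 = 97458.2 MJ
Useful energy = total * eta = 97458.2 * 0.34 = 33135.79 MJ
Convert to kWh: 33135.79 / 3.6
Useful energy = 9204.39 kWh

9204.39


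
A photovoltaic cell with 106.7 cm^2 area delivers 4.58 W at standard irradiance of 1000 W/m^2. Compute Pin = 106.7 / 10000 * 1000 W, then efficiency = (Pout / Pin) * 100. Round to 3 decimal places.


First compute the input power:
  Pin = area_cm2 / 10000 * G = 106.7 / 10000 * 1000 = 10.67 W
Then compute efficiency:
  Efficiency = (Pout / Pin) * 100 = (4.58 / 10.67) * 100
  Efficiency = 42.924%

42.924


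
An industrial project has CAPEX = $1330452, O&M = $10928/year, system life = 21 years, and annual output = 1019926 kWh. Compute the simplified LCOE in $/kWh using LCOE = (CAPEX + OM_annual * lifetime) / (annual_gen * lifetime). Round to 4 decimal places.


Total cost = CAPEX + OM * lifetime = 1330452 + 10928 * 21 = 1330452 + 229488 = 1559940
Total generation = annual * lifetime = 1019926 * 21 = 21418446 kWh
LCOE = 1559940 / 21418446
LCOE = 0.0728 $/kWh

0.0728


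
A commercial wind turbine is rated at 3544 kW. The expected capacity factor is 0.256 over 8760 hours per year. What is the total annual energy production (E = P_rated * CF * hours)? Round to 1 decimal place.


Annual energy = rated_kW * capacity_factor * hours_per_year
Given: P_rated = 3544 kW, CF = 0.256, hours = 8760
E = 3544 * 0.256 * 8760
E = 7947632.6 kWh

7947632.6


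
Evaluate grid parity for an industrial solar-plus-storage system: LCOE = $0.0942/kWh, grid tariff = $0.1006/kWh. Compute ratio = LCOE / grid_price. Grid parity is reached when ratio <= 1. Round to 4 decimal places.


Compare LCOE to grid price:
  LCOE = $0.0942/kWh, Grid price = $0.1006/kWh
  Ratio = LCOE / grid_price = 0.0942 / 0.1006 = 0.9364
  Grid parity achieved (ratio <= 1)? yes

0.9364


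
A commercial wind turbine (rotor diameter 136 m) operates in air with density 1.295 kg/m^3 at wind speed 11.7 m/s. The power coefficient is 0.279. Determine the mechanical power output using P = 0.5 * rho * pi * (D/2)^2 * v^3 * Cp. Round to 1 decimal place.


Step 1 -- Compute swept area:
  A = pi * (D/2)^2 = pi * (136/2)^2 = 14526.72 m^2
Step 2 -- Apply wind power equation:
  P = 0.5 * rho * A * v^3 * Cp
  v^3 = 11.7^3 = 1601.613
  P = 0.5 * 1.295 * 14526.72 * 1601.613 * 0.279
  P = 4203095.5 W

4203095.5


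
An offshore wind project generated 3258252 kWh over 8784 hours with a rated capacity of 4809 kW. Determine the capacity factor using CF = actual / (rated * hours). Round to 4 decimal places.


Capacity factor = actual output / maximum possible output
Maximum possible = rated * hours = 4809 * 8784 = 42242256 kWh
CF = 3258252 / 42242256
CF = 0.0771

0.0771


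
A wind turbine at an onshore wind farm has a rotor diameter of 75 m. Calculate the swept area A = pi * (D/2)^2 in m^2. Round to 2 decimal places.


Compute the rotor radius:
  r = D / 2 = 75 / 2 = 37.5 m
Calculate swept area:
  A = pi * r^2 = pi * 37.5^2
  A = 4417.86 m^2

4417.86


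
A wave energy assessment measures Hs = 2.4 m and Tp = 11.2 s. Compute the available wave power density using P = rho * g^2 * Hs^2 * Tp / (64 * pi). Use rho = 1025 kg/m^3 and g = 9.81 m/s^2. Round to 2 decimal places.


Apply wave power formula:
  g^2 = 9.81^2 = 96.2361
  Hs^2 = 2.4^2 = 5.76
  Numerator = rho * g^2 * Hs^2 * Tp = 1025 * 96.2361 * 5.76 * 11.2 = 6363592.87
  Denominator = 64 * pi = 201.0619
  P = 6363592.87 / 201.0619 = 31649.91 W/m

31649.91


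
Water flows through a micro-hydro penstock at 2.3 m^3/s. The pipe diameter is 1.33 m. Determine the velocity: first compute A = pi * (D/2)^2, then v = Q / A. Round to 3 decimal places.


Compute pipe cross-sectional area:
  A = pi * (D/2)^2 = pi * (1.33/2)^2 = 1.3893 m^2
Calculate velocity:
  v = Q / A = 2.3 / 1.3893
  v = 1.656 m/s

1.656


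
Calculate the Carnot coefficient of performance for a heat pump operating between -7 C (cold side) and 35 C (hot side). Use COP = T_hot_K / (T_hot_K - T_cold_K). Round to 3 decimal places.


Convert to Kelvin:
  T_hot = 35 + 273.15 = 308.15 K
  T_cold = -7 + 273.15 = 266.15 K
Apply Carnot COP formula:
  COP = T_hot_K / (T_hot_K - T_cold_K) = 308.15 / 42.0
  COP = 7.337

7.337


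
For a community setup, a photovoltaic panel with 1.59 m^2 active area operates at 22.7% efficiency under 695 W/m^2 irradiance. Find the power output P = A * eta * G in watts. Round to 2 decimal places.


Use the solar power formula P = A * eta * G.
Given: A = 1.59 m^2, eta = 0.227, G = 695 W/m^2
P = 1.59 * 0.227 * 695
P = 250.85 W

250.85


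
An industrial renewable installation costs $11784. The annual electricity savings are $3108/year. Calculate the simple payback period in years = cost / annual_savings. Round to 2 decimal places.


Simple payback period = initial cost / annual savings
Payback = 11784 / 3108
Payback = 3.79 years

3.79


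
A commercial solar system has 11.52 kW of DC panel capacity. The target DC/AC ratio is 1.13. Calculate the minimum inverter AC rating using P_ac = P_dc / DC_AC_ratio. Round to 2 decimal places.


The inverter AC capacity is determined by the DC/AC ratio.
Given: P_dc = 11.52 kW, DC/AC ratio = 1.13
P_ac = P_dc / ratio = 11.52 / 1.13
P_ac = 10.19 kW

10.19


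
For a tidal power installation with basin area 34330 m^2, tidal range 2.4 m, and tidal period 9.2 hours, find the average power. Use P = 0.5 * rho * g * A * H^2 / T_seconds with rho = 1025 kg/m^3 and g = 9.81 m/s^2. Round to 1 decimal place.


Convert period to seconds: T = 9.2 * 3600 = 33120.0 s
H^2 = 2.4^2 = 5.76
P = 0.5 * rho * g * A * H^2 / T
P = 0.5 * 1025 * 9.81 * 34330 * 5.76 / 33120.0
P = 30017.1 W

30017.1


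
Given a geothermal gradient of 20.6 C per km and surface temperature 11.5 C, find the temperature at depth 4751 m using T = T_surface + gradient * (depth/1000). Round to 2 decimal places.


Convert depth to km: 4751 / 1000 = 4.751 km
Temperature increase = gradient * depth_km = 20.6 * 4.751 = 97.87 C
Temperature at depth = T_surface + delta_T = 11.5 + 97.87
T = 109.37 C

109.37


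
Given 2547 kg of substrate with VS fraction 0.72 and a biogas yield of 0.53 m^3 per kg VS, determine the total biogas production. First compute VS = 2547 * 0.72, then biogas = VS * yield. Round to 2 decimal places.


Compute volatile solids:
  VS = mass * VS_fraction = 2547 * 0.72 = 1833.84 kg
Calculate biogas volume:
  Biogas = VS * specific_yield = 1833.84 * 0.53
  Biogas = 971.94 m^3

971.94


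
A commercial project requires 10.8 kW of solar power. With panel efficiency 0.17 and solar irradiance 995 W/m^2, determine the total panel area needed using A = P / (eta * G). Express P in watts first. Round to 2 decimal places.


Convert target power to watts: P = 10.8 * 1000 = 10800.0 W
Compute denominator: eta * G = 0.17 * 995 = 169.15
Required area A = P / (eta * G) = 10800.0 / 169.15
A = 63.85 m^2

63.85


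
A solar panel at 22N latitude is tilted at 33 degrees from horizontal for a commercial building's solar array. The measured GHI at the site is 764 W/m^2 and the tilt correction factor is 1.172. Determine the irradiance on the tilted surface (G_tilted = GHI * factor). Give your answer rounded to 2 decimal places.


Identify the given values:
  GHI = 764 W/m^2, tilt correction factor = 1.172
Apply the formula G_tilted = GHI * factor:
  G_tilted = 764 * 1.172
  G_tilted = 895.41 W/m^2

895.41


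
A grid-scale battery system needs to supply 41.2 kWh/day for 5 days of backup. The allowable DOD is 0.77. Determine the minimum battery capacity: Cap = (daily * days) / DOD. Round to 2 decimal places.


Total energy needed = daily * days = 41.2 * 5 = 206.0 kWh
Account for depth of discharge:
  Cap = total_energy / DOD = 206.0 / 0.77
  Cap = 267.53 kWh

267.53


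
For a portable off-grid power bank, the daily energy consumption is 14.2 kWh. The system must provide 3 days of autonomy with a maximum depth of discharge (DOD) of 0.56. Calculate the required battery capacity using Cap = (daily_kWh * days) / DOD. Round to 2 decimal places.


Total energy needed = daily * days = 14.2 * 3 = 42.6 kWh
Account for depth of discharge:
  Cap = total_energy / DOD = 42.6 / 0.56
  Cap = 76.07 kWh

76.07


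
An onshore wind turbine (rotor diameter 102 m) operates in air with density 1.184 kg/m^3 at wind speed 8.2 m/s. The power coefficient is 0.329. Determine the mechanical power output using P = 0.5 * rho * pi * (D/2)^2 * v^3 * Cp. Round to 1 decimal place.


Step 1 -- Compute swept area:
  A = pi * (D/2)^2 = pi * (102/2)^2 = 8171.28 m^2
Step 2 -- Apply wind power equation:
  P = 0.5 * rho * A * v^3 * Cp
  v^3 = 8.2^3 = 551.368
  P = 0.5 * 1.184 * 8171.28 * 551.368 * 0.329
  P = 877504.6 W

877504.6


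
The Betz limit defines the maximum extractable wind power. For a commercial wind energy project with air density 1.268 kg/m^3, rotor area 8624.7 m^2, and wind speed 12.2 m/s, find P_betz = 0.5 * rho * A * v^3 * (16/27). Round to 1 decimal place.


The Betz coefficient Cp_max = 16/27 = 0.5926
v^3 = 12.2^3 = 1815.848
P_betz = 0.5 * rho * A * v^3 * Cp_max
P_betz = 0.5 * 1.268 * 8624.7 * 1815.848 * 0.5926
P_betz = 5883949.9 W

5883949.9


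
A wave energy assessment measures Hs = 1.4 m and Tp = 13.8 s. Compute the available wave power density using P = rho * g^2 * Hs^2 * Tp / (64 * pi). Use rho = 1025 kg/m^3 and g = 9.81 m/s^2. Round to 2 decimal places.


Apply wave power formula:
  g^2 = 9.81^2 = 96.2361
  Hs^2 = 1.4^2 = 1.96
  Numerator = rho * g^2 * Hs^2 * Tp = 1025 * 96.2361 * 1.96 * 13.8 = 2668068.88
  Denominator = 64 * pi = 201.0619
  P = 2668068.88 / 201.0619 = 13269.89 W/m

13269.89


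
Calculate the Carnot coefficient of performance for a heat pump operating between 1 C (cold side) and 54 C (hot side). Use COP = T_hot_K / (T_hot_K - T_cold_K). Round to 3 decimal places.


Convert to Kelvin:
  T_hot = 54 + 273.15 = 327.15 K
  T_cold = 1 + 273.15 = 274.15 K
Apply Carnot COP formula:
  COP = T_hot_K / (T_hot_K - T_cold_K) = 327.15 / 53.0
  COP = 6.173

6.173


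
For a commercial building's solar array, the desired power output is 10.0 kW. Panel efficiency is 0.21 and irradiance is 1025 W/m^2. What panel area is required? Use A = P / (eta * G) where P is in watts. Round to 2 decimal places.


Convert target power to watts: P = 10.0 * 1000 = 10000.0 W
Compute denominator: eta * G = 0.21 * 1025 = 215.25
Required area A = P / (eta * G) = 10000.0 / 215.25
A = 46.46 m^2

46.46


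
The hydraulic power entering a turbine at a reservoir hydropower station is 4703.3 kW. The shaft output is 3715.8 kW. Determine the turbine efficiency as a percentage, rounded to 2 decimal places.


Turbine efficiency = (output power / input power) * 100
eta = (3715.8 / 4703.3) * 100
eta = 79.00%

79.00


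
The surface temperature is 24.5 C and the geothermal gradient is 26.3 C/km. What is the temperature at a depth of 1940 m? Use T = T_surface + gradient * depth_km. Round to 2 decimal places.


Convert depth to km: 1940 / 1000 = 1.94 km
Temperature increase = gradient * depth_km = 26.3 * 1.94 = 51.02 C
Temperature at depth = T_surface + delta_T = 24.5 + 51.02
T = 75.52 C

75.52


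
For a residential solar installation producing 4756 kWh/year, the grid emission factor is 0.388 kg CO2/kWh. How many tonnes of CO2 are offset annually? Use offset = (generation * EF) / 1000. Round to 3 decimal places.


CO2 offset in kg = generation * emission_factor
CO2 offset = 4756 * 0.388 = 1845.33 kg
Convert to tonnes:
  CO2 offset = 1845.33 / 1000 = 1.845 tonnes

1.845


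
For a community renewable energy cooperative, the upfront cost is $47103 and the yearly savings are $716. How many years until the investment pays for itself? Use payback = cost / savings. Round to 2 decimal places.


Simple payback period = initial cost / annual savings
Payback = 47103 / 716
Payback = 65.79 years

65.79


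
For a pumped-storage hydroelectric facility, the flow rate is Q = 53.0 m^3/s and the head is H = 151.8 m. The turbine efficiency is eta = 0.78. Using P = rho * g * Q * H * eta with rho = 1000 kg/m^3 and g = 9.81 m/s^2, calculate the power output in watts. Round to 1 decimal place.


Apply the hydropower formula P = rho * g * Q * H * eta
rho * g = 1000 * 9.81 = 9810.0
P = 9810.0 * 53.0 * 151.8 * 0.78
P = 61561791.7 W

61561791.7


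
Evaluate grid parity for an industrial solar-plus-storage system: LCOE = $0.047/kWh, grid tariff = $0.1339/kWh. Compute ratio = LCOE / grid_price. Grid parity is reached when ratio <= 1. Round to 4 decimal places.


Compare LCOE to grid price:
  LCOE = $0.047/kWh, Grid price = $0.1339/kWh
  Ratio = LCOE / grid_price = 0.047 / 0.1339 = 0.3510
  Grid parity achieved (ratio <= 1)? yes

0.3510


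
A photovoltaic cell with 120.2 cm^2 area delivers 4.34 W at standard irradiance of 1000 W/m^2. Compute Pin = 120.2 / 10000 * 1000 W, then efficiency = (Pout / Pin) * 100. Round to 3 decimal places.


First compute the input power:
  Pin = area_cm2 / 10000 * G = 120.2 / 10000 * 1000 = 12.02 W
Then compute efficiency:
  Efficiency = (Pout / Pin) * 100 = (4.34 / 12.02) * 100
  Efficiency = 36.106%

36.106


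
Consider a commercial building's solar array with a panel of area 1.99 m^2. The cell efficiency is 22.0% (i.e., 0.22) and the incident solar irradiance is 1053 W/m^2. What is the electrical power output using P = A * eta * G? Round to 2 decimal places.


Use the solar power formula P = A * eta * G.
Given: A = 1.99 m^2, eta = 0.22, G = 1053 W/m^2
P = 1.99 * 0.22 * 1053
P = 461.00 W

461.00


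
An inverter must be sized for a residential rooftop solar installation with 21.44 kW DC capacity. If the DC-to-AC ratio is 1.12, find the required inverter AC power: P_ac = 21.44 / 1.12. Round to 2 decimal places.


The inverter AC capacity is determined by the DC/AC ratio.
Given: P_dc = 21.44 kW, DC/AC ratio = 1.12
P_ac = P_dc / ratio = 21.44 / 1.12
P_ac = 19.14 kW

19.14


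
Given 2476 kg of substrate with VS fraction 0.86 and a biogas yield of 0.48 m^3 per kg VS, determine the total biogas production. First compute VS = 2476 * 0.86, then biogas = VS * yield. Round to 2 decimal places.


Compute volatile solids:
  VS = mass * VS_fraction = 2476 * 0.86 = 2129.36 kg
Calculate biogas volume:
  Biogas = VS * specific_yield = 2129.36 * 0.48
  Biogas = 1022.09 m^3

1022.09


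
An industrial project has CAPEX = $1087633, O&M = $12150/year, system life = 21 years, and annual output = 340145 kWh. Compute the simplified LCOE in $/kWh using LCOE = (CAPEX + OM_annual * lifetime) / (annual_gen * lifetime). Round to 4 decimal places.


Total cost = CAPEX + OM * lifetime = 1087633 + 12150 * 21 = 1087633 + 255150 = 1342783
Total generation = annual * lifetime = 340145 * 21 = 7143045 kWh
LCOE = 1342783 / 7143045
LCOE = 0.1880 $/kWh

0.1880


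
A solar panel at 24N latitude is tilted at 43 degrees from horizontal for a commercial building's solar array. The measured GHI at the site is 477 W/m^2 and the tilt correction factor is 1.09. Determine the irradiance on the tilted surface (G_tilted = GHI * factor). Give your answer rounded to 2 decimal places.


Identify the given values:
  GHI = 477 W/m^2, tilt correction factor = 1.09
Apply the formula G_tilted = GHI * factor:
  G_tilted = 477 * 1.09
  G_tilted = 519.93 W/m^2

519.93


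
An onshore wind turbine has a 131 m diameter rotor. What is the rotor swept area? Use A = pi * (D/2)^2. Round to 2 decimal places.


Compute the rotor radius:
  r = D / 2 = 131 / 2 = 65.5 m
Calculate swept area:
  A = pi * r^2 = pi * 65.5^2
  A = 13478.22 m^2

13478.22


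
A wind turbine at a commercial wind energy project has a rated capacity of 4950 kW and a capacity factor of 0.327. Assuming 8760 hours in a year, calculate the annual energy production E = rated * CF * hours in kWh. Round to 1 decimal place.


Annual energy = rated_kW * capacity_factor * hours_per_year
Given: P_rated = 4950 kW, CF = 0.327, hours = 8760
E = 4950 * 0.327 * 8760
E = 14179374.0 kWh

14179374.0


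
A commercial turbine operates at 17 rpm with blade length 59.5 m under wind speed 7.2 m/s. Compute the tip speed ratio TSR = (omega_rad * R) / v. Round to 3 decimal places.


Convert rotational speed to rad/s:
  omega = 17 * 2 * pi / 60 = 1.7802 rad/s
Compute tip speed:
  v_tip = omega * R = 1.7802 * 59.5 = 105.924 m/s
Tip speed ratio:
  TSR = v_tip / v_wind = 105.924 / 7.2 = 14.712

14.712


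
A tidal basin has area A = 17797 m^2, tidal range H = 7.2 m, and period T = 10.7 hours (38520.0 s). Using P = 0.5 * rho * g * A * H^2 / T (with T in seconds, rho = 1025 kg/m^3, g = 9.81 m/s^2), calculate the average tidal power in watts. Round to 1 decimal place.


Convert period to seconds: T = 10.7 * 3600 = 38520.0 s
H^2 = 7.2^2 = 51.84
P = 0.5 * rho * g * A * H^2 / T
P = 0.5 * 1025 * 9.81 * 17797 * 51.84 / 38520.0
P = 120417.2 W

120417.2


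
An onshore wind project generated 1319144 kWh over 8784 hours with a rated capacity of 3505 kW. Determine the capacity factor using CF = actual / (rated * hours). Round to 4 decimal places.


Capacity factor = actual output / maximum possible output
Maximum possible = rated * hours = 3505 * 8784 = 30787920 kWh
CF = 1319144 / 30787920
CF = 0.0428

0.0428


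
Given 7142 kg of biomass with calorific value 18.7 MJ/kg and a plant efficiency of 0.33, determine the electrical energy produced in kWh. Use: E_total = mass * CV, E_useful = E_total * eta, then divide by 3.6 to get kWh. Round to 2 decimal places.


Total energy = mass * CV = 7142 * 18.7 = 133555.4 MJ
Useful energy = total * eta = 133555.4 * 0.33 = 44073.28 MJ
Convert to kWh: 44073.28 / 3.6
Useful energy = 12242.58 kWh

12242.58


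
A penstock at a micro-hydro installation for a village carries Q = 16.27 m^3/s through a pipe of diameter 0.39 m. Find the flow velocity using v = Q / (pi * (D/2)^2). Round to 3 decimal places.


Compute pipe cross-sectional area:
  A = pi * (D/2)^2 = pi * (0.39/2)^2 = 0.1195 m^2
Calculate velocity:
  v = Q / A = 16.27 / 0.1195
  v = 136.197 m/s

136.197


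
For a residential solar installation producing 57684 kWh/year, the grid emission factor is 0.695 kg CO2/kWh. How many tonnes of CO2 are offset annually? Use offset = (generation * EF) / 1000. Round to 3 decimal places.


CO2 offset in kg = generation * emission_factor
CO2 offset = 57684 * 0.695 = 40090.38 kg
Convert to tonnes:
  CO2 offset = 40090.38 / 1000 = 40.090 tonnes

40.090


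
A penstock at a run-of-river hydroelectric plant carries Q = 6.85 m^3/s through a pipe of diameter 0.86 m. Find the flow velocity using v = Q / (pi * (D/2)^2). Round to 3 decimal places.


Compute pipe cross-sectional area:
  A = pi * (D/2)^2 = pi * (0.86/2)^2 = 0.5809 m^2
Calculate velocity:
  v = Q / A = 6.85 / 0.5809
  v = 11.792 m/s

11.792


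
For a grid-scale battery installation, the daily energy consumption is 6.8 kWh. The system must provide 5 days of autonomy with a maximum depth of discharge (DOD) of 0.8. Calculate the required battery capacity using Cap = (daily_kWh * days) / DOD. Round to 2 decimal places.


Total energy needed = daily * days = 6.8 * 5 = 34.0 kWh
Account for depth of discharge:
  Cap = total_energy / DOD = 34.0 / 0.8
  Cap = 42.50 kWh

42.50


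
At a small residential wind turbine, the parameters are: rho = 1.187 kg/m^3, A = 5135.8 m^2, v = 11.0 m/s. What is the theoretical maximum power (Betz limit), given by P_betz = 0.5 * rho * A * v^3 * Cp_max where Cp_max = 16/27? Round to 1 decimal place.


The Betz coefficient Cp_max = 16/27 = 0.5926
v^3 = 11.0^3 = 1331.0
P_betz = 0.5 * rho * A * v^3 * Cp_max
P_betz = 0.5 * 1.187 * 5135.8 * 1331.0 * 0.5926
P_betz = 2404158.5 W

2404158.5


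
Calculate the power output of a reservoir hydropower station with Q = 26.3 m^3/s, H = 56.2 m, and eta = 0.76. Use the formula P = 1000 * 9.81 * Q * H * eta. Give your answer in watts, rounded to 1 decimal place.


Apply the hydropower formula P = rho * g * Q * H * eta
rho * g = 1000 * 9.81 = 9810.0
P = 9810.0 * 26.3 * 56.2 * 0.76
P = 11019824.1 W

11019824.1


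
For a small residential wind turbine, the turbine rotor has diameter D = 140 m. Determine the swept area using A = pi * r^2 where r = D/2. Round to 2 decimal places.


Compute the rotor radius:
  r = D / 2 = 140 / 2 = 70.0 m
Calculate swept area:
  A = pi * r^2 = pi * 70.0^2
  A = 15393.80 m^2

15393.80


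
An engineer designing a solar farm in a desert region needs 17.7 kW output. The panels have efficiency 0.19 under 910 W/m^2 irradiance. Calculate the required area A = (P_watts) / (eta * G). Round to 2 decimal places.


Convert target power to watts: P = 17.7 * 1000 = 17700.0 W
Compute denominator: eta * G = 0.19 * 910 = 172.9
Required area A = P / (eta * G) = 17700.0 / 172.9
A = 102.37 m^2

102.37


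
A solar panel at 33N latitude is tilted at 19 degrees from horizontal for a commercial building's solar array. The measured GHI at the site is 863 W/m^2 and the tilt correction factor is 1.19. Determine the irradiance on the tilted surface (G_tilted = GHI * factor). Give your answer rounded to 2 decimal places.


Identify the given values:
  GHI = 863 W/m^2, tilt correction factor = 1.19
Apply the formula G_tilted = GHI * factor:
  G_tilted = 863 * 1.19
  G_tilted = 1026.97 W/m^2

1026.97


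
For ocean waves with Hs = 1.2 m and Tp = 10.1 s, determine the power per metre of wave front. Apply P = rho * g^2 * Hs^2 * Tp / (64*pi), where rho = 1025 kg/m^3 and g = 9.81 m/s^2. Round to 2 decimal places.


Apply wave power formula:
  g^2 = 9.81^2 = 96.2361
  Hs^2 = 1.2^2 = 1.44
  Numerator = rho * g^2 * Hs^2 * Tp = 1025 * 96.2361 * 1.44 * 10.1 = 1434649.28
  Denominator = 64 * pi = 201.0619
  P = 1434649.28 / 201.0619 = 7135.36 W/m

7135.36


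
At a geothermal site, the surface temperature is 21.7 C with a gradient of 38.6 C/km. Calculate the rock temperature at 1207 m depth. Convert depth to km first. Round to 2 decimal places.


Convert depth to km: 1207 / 1000 = 1.207 km
Temperature increase = gradient * depth_km = 38.6 * 1.207 = 46.59 C
Temperature at depth = T_surface + delta_T = 21.7 + 46.59
T = 68.29 C

68.29


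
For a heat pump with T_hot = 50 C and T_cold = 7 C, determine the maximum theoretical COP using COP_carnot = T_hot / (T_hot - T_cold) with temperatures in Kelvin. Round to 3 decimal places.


Convert to Kelvin:
  T_hot = 50 + 273.15 = 323.15 K
  T_cold = 7 + 273.15 = 280.15 K
Apply Carnot COP formula:
  COP = T_hot_K / (T_hot_K - T_cold_K) = 323.15 / 43.0
  COP = 7.515

7.515


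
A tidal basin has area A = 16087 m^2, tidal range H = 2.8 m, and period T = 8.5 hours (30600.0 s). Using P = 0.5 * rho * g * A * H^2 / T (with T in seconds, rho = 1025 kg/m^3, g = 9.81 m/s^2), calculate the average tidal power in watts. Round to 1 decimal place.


Convert period to seconds: T = 8.5 * 3600 = 30600.0 s
H^2 = 2.8^2 = 7.84
P = 0.5 * rho * g * A * H^2 / T
P = 0.5 * 1025 * 9.81 * 16087 * 7.84 / 30600.0
P = 20722.0 W

20722.0


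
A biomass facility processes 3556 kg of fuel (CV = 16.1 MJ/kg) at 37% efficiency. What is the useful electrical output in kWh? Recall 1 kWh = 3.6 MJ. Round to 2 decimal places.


Total energy = mass * CV = 3556 * 16.1 = 57251.6 MJ
Useful energy = total * eta = 57251.6 * 0.37 = 21183.09 MJ
Convert to kWh: 21183.09 / 3.6
Useful energy = 5884.19 kWh

5884.19


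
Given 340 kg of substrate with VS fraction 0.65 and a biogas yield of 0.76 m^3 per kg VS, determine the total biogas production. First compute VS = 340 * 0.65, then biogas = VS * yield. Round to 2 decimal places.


Compute volatile solids:
  VS = mass * VS_fraction = 340 * 0.65 = 221.0 kg
Calculate biogas volume:
  Biogas = VS * specific_yield = 221.0 * 0.76
  Biogas = 167.96 m^3

167.96


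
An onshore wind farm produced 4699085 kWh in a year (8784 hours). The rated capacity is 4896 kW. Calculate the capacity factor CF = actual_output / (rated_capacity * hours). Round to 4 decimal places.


Capacity factor = actual output / maximum possible output
Maximum possible = rated * hours = 4896 * 8784 = 43006464 kWh
CF = 4699085 / 43006464
CF = 0.1093

0.1093


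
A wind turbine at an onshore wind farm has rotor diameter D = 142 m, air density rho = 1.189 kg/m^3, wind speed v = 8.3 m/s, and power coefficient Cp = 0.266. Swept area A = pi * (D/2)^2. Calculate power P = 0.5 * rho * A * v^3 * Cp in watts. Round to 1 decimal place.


Step 1 -- Compute swept area:
  A = pi * (D/2)^2 = pi * (142/2)^2 = 15836.77 m^2
Step 2 -- Apply wind power equation:
  P = 0.5 * rho * A * v^3 * Cp
  v^3 = 8.3^3 = 571.787
  P = 0.5 * 1.189 * 15836.77 * 571.787 * 0.266
  P = 1431971.4 W

1431971.4


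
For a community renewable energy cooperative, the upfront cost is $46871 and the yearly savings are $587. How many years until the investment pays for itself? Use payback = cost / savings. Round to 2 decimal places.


Simple payback period = initial cost / annual savings
Payback = 46871 / 587
Payback = 79.85 years

79.85
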